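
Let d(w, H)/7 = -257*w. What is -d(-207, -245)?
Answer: -372393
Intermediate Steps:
d(w, H) = -1799*w (d(w, H) = 7*(-257*w) = -1799*w)
-d(-207, -245) = -(-1799)*(-207) = -1*372393 = -372393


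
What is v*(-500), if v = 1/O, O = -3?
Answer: 500/3 ≈ 166.67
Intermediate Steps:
v = -⅓ (v = 1/(-3) = -⅓ ≈ -0.33333)
v*(-500) = -⅓*(-500) = 500/3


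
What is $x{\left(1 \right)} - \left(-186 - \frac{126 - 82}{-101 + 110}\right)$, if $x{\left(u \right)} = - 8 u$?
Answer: $\frac{1646}{9} \approx 182.89$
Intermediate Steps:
$x{\left(1 \right)} - \left(-186 - \frac{126 - 82}{-101 + 110}\right) = \left(-8\right) 1 - \left(-186 - \frac{126 - 82}{-101 + 110}\right) = -8 - \left(-186 - \frac{44}{9}\right) = -8 - - \frac{1718}{9} = -8 + \frac{1718}{9} = \frac{1646}{9}$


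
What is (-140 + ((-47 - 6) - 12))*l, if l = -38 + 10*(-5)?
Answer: 18040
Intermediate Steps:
l = -88 (l = -38 - 50 = -88)
(-140 + ((-47 - 6) - 12))*l = (-140 + ((-47 - 6) - 12))*(-88) = (-140 + (-53 - 12))*(-88) = (-140 - 65)*(-88) = -205*(-88) = 18040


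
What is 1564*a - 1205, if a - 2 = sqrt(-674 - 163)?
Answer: 1923 + 4692*I*sqrt(93) ≈ 1923.0 + 45248.0*I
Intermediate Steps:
a = 2 + 3*I*sqrt(93) (a = 2 + sqrt(-674 - 163) = 2 + sqrt(-837) = 2 + 3*I*sqrt(93) ≈ 2.0 + 28.931*I)
1564*a - 1205 = 1564*(2 + 3*I*sqrt(93)) - 1205 = (3128 + 4692*I*sqrt(93)) - 1205 = 1923 + 4692*I*sqrt(93)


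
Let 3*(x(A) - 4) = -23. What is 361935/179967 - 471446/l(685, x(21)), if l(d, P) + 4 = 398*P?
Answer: 42687176916/131675855 ≈ 324.18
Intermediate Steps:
x(A) = -11/3 (x(A) = 4 + (⅓)*(-23) = 4 - 23/3 = -11/3)
l(d, P) = -4 + 398*P
361935/179967 - 471446/l(685, x(21)) = 361935/179967 - 471446/(-4 + 398*(-11/3)) = 361935*(1/179967) - 471446/(-4 - 4378/3) = 120645/59989 - 471446/(-4390/3) = 120645/59989 - 471446*(-3/4390) = 120645/59989 + 707169/2195 = 42687176916/131675855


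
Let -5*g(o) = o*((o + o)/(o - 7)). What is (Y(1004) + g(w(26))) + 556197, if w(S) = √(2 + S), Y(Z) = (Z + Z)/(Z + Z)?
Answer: 8343026/15 + 16*√7/15 ≈ 5.5621e+5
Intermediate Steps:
Y(Z) = 1 (Y(Z) = (2*Z)/((2*Z)) = (2*Z)*(1/(2*Z)) = 1)
g(o) = -2*o²/(5*(-7 + o)) (g(o) = -o*(o + o)/(o - 7)/5 = -o*(2*o)/(-7 + o)/5 = -o*2*o/(-7 + o)/5 = -2*o²/(5*(-7 + o)))
(Y(1004) + g(w(26))) + 556197 = (1 - 2*(√(2 + 26))²/(-35 + 5*√(2 + 26))) + 556197 = (1 - 2*(√28)²/(-35 + 5*√28)) + 556197 = (1 - 2*(2*√7)²/(-35 + 5*(2*√7))) + 556197 = (1 - 2*28/(-35 + 10*√7)) + 556197 = (1 - 56/(-35 + 10*√7)) + 556197 = 556198 - 56/(-35 + 10*√7)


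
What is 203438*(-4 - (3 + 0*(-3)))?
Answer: -1424066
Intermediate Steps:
203438*(-4 - (3 + 0*(-3))) = 203438*(-4 - (3 + 0)) = 203438*(-4 - 1*3) = 203438*(-4 - 3) = 203438*(-7) = -1424066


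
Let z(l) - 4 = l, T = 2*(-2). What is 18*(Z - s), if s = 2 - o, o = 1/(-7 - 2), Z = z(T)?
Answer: -38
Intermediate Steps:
T = -4
z(l) = 4 + l
Z = 0 (Z = 4 - 4 = 0)
o = -⅑ (o = 1/(-9) = -⅑ ≈ -0.11111)
s = 19/9 (s = 2 - 1*(-⅑) = 2 + ⅑ = 19/9 ≈ 2.1111)
18*(Z - s) = 18*(0 - 1*19/9) = 18*(0 - 19/9) = 18*(-19/9) = -38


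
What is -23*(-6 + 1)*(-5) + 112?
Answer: -463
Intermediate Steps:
-23*(-6 + 1)*(-5) + 112 = -(-115)*(-5) + 112 = -23*25 + 112 = -575 + 112 = -463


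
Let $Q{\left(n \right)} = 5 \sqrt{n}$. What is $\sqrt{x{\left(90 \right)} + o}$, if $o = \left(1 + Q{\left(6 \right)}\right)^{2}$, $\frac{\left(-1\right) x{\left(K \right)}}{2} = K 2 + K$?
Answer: $\sqrt{-389 + 10 \sqrt{6}} \approx 19.092 i$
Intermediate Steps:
$x{\left(K \right)} = - 6 K$ ($x{\left(K \right)} = - 2 \left(K 2 + K\right) = - 2 \left(2 K + K\right) = - 2 \cdot 3 K = - 6 K$)
$o = \left(1 + 5 \sqrt{6}\right)^{2} \approx 175.49$
$\sqrt{x{\left(90 \right)} + o} = \sqrt{\left(-6\right) 90 + \left(151 + 10 \sqrt{6}\right)} = \sqrt{-540 + \left(151 + 10 \sqrt{6}\right)} = \sqrt{-389 + 10 \sqrt{6}}$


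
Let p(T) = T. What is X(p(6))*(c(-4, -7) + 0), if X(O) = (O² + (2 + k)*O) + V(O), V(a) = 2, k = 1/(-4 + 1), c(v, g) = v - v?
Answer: 0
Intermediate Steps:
c(v, g) = 0
k = -⅓ (k = 1/(-3) = -⅓ ≈ -0.33333)
X(O) = 2 + O² + 5*O/3 (X(O) = (O² + (2 - ⅓)*O) + 2 = (O² + 5*O/3) + 2 = 2 + O² + 5*O/3)
X(p(6))*(c(-4, -7) + 0) = (2 + 6² + (5/3)*6)*(0 + 0) = (2 + 36 + 10)*0 = 48*0 = 0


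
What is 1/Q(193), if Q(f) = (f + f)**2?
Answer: 1/148996 ≈ 6.7116e-6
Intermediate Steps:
Q(f) = 4*f**2 (Q(f) = (2*f)**2 = 4*f**2)
1/Q(193) = 1/(4*193**2) = 1/(4*37249) = 1/148996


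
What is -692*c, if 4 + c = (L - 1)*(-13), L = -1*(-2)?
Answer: 11764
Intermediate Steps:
L = 2
c = -17 (c = -4 + (2 - 1)*(-13) = -4 + 1*(-13) = -4 - 13 = -17)
-692*c = -692*(-17) = 11764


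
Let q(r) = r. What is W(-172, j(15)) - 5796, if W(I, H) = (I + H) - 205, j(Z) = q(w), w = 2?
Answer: -6171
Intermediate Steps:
j(Z) = 2
W(I, H) = -205 + H + I (W(I, H) = (H + I) - 205 = -205 + H + I)
W(-172, j(15)) - 5796 = (-205 + 2 - 172) - 5796 = -375 - 5796 = -6171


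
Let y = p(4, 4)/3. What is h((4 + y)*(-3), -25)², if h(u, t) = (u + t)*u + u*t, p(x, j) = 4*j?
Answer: 4769856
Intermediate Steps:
y = 16/3 (y = (4*4)/3 = 16*(⅓) = 16/3 ≈ 5.3333)
h(u, t) = t*u + u*(t + u) (h(u, t) = (t + u)*u + t*u = u*(t + u) + t*u = t*u + u*(t + u))
h((4 + y)*(-3), -25)² = (((4 + 16/3)*(-3))*((4 + 16/3)*(-3) + 2*(-25)))² = (((28/3)*(-3))*((28/3)*(-3) - 50))² = (-28*(-28 - 50))² = (-28*(-78))² = 2184² = 4769856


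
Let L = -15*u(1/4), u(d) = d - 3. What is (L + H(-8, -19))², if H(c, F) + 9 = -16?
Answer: 4225/16 ≈ 264.06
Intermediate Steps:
u(d) = -3 + d
H(c, F) = -25 (H(c, F) = -9 - 16 = -25)
L = 165/4 (L = -15*(-3 + 1/4) = -15*(-3 + ¼) = -15*(-11/4) = 165/4 ≈ 41.250)
(L + H(-8, -19))² = (165/4 - 25)² = (65/4)² = 4225/16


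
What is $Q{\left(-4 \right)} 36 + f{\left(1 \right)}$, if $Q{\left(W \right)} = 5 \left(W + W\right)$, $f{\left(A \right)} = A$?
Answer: $-1439$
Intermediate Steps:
$Q{\left(W \right)} = 10 W$ ($Q{\left(W \right)} = 5 \cdot 2 W = 10 W$)
$Q{\left(-4 \right)} 36 + f{\left(1 \right)} = 10 \left(-4\right) 36 + 1 = \left(-40\right) 36 + 1 = -1440 + 1 = -1439$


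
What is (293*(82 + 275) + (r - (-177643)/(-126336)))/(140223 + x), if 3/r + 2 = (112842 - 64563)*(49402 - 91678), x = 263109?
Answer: 13485879681577692875/52001031951740422656 ≈ 0.25934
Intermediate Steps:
r = -3/2041043006 (r = 3/(-2 + (112842 - 64563)*(49402 - 91678)) = 3/(-2 + 48279*(-42276)) = 3/(-2 - 2041043004) = 3/(-2041043006) = 3*(-1/2041043006) = -3/2041043006 ≈ -1.4698e-9)
(293*(82 + 275) + (r - (-177643)/(-126336)))/(140223 + x) = (293*(82 + 275) + (-3/2041043006 - (-177643)/(-126336)))/(140223 + 263109) = (293*357 + (-3/2041043006 - (-177643)*(-1)/126336))/403332 = (104601 + (-3/2041043006 - 1*177643/126336))*(1/403332) = (104601 + (-3/2041043006 - 177643/126336))*(1/403332) = (104601 - 181288501546933/128928604603008)*(1/403332) = (13485879681577692875/128928604603008)*(1/403332) = 13485879681577692875/52001031951740422656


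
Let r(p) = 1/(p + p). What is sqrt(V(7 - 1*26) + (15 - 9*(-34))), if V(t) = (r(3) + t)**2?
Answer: 5*sqrt(973)/6 ≈ 25.994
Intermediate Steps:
r(p) = 1/(2*p)
V(t) = (1/6 + t)**2 (V(t) = ((1/2)/3 + t)**2 = ((1/2)*(1/3) + t)**2 = (1/6 + t)**2)
sqrt(V(7 - 1*26) + (15 - 9*(-34))) = sqrt((1 + 6*(7 - 1*26))**2/36 + (15 - 9*(-34))) = sqrt((1 + 6*(7 - 26))**2/36 + (15 + 306)) = sqrt((1 + 6*(-19))**2/36 + 321) = sqrt((1 - 114)**2/36 + 321) = sqrt((1/36)*(-113)**2 + 321) = sqrt((1/36)*12769 + 321) = sqrt(12769/36 + 321) = sqrt(24325/36) = 5*sqrt(973)/6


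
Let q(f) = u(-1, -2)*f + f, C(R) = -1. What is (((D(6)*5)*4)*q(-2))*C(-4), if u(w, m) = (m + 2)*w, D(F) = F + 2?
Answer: 320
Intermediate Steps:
D(F) = 2 + F
u(w, m) = w*(2 + m) (u(w, m) = (2 + m)*w = w*(2 + m))
q(f) = f (q(f) = (-(2 - 2))*f + f = (-1*0)*f + f = 0*f + f = 0 + f = f)
(((D(6)*5)*4)*q(-2))*C(-4) = ((((2 + 6)*5)*4)*(-2))*(-1) = (((8*5)*4)*(-2))*(-1) = ((40*4)*(-2))*(-1) = (160*(-2))*(-1) = -320*(-1) = 320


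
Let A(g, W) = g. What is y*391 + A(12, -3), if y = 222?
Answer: 86814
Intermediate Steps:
y*391 + A(12, -3) = 222*391 + 12 = 86802 + 12 = 86814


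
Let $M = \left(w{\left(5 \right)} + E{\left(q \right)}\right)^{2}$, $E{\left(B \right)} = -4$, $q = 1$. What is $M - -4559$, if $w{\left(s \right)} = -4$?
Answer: $4623$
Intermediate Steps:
$M = 64$ ($M = \left(-4 - 4\right)^{2} = \left(-8\right)^{2} = 64$)
$M - -4559 = 64 - -4559 = 64 + 4559 = 4623$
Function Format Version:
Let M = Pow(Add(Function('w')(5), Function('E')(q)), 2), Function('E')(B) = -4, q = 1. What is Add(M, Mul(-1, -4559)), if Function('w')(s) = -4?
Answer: 4623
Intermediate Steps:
M = 64 (M = Pow(Add(-4, -4), 2) = Pow(-8, 2) = 64)
Add(M, Mul(-1, -4559)) = Add(64, Mul(-1, -4559)) = Add(64, 4559) = 4623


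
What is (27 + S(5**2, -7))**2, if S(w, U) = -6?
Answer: 441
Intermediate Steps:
(27 + S(5**2, -7))**2 = (27 - 6)**2 = 21**2 = 441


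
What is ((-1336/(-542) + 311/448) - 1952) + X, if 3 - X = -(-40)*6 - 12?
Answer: -263921671/121408 ≈ -2173.8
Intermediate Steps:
X = -225 (X = 3 - (-(-40)*6 - 12) = 3 - (-20*(-12) - 12) = 3 - (240 - 12) = 3 - 1*228 = 3 - 228 = -225)
((-1336/(-542) + 311/448) - 1952) + X = ((-1336/(-542) + 311/448) - 1952) - 225 = ((-1336*(-1/542) + 311*(1/448)) - 1952) - 225 = ((668/271 + 311/448) - 1952) - 225 = (383545/121408 - 1952) - 225 = -236604871/121408 - 225 = -263921671/121408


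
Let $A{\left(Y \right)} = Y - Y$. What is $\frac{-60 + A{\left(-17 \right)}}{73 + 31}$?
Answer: $- \frac{15}{26} \approx -0.57692$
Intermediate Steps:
$A{\left(Y \right)} = 0$
$\frac{-60 + A{\left(-17 \right)}}{73 + 31} = \frac{-60 + 0}{73 + 31} = - \frac{60}{104} = \left(-60\right) \frac{1}{104} = - \frac{15}{26}$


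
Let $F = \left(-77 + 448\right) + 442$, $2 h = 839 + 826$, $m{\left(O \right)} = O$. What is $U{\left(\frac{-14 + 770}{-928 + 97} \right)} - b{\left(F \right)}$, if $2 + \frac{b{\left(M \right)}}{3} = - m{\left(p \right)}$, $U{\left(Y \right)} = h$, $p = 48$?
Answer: $\frac{1965}{2} \approx 982.5$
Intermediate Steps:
$h = \frac{1665}{2}$ ($h = \frac{839 + 826}{2} = \frac{1}{2} \cdot 1665 = \frac{1665}{2} \approx 832.5$)
$U{\left(Y \right)} = \frac{1665}{2}$
$F = 813$ ($F = 371 + 442 = 813$)
$b{\left(M \right)} = -150$ ($b{\left(M \right)} = -6 + 3 \left(\left(-1\right) 48\right) = -6 + 3 \left(-48\right) = -6 - 144 = -150$)
$U{\left(\frac{-14 + 770}{-928 + 97} \right)} - b{\left(F \right)} = \frac{1665}{2} - -150 = \frac{1665}{2} + 150 = \frac{1965}{2}$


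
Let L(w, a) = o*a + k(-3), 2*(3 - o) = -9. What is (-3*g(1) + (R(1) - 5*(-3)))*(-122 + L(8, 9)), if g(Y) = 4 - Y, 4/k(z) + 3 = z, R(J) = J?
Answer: -2317/6 ≈ -386.17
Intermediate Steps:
o = 15/2 (o = 3 - 1/2*(-9) = 3 + 9/2 = 15/2 ≈ 7.5000)
k(z) = 4/(-3 + z)
L(w, a) = -2/3 + 15*a/2 (L(w, a) = 15*a/2 + 4/(-3 - 3) = 15*a/2 + 4/(-6) = 15*a/2 + 4*(-1/6) = 15*a/2 - 2/3 = -2/3 + 15*a/2)
(-3*g(1) + (R(1) - 5*(-3)))*(-122 + L(8, 9)) = (-3*(4 - 1*1) + (1 - 5*(-3)))*(-122 + (-2/3 + (15/2)*9)) = (-3*(4 - 1) + (1 + 15))*(-122 + (-2/3 + 135/2)) = (-3*3 + 16)*(-122 + 401/6) = (-9 + 16)*(-331/6) = 7*(-331/6) = -2317/6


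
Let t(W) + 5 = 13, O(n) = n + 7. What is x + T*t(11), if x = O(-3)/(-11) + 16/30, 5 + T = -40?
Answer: -59372/165 ≈ -359.83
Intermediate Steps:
O(n) = 7 + n
t(W) = 8 (t(W) = -5 + 13 = 8)
T = -45 (T = -5 - 40 = -45)
x = 28/165 (x = (7 - 3)/(-11) + 16/30 = 4*(-1/11) + 16*(1/30) = -4/11 + 8/15 = 28/165 ≈ 0.16970)
x + T*t(11) = 28/165 - 45*8 = 28/165 - 360 = -59372/165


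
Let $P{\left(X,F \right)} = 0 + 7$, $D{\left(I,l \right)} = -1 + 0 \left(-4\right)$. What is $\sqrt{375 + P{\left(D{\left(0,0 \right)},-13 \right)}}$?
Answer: $\sqrt{382} \approx 19.545$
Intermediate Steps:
$D{\left(I,l \right)} = -1$ ($D{\left(I,l \right)} = -1 + 0 = -1$)
$P{\left(X,F \right)} = 7$
$\sqrt{375 + P{\left(D{\left(0,0 \right)},-13 \right)}} = \sqrt{375 + 7} = \sqrt{382}$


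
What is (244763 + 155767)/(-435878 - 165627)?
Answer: -80106/120301 ≈ -0.66588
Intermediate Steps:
(244763 + 155767)/(-435878 - 165627) = 400530/(-601505) = 400530*(-1/601505) = -80106/120301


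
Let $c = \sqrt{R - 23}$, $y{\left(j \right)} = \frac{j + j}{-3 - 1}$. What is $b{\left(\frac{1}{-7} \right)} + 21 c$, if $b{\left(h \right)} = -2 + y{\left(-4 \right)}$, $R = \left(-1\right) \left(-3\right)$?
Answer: $42 i \sqrt{5} \approx 93.915 i$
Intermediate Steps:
$R = 3$
$y{\left(j \right)} = - \frac{j}{2}$ ($y{\left(j \right)} = \frac{2 j}{-4} = 2 j \left(- \frac{1}{4}\right) = - \frac{j}{2}$)
$b{\left(h \right)} = 0$ ($b{\left(h \right)} = -2 - -2 = -2 + 2 = 0$)
$c = 2 i \sqrt{5}$ ($c = \sqrt{3 - 23} = \sqrt{-20} = 2 i \sqrt{5} \approx 4.4721 i$)
$b{\left(\frac{1}{-7} \right)} + 21 c = 0 + 21 \cdot 2 i \sqrt{5} = 0 + 42 i \sqrt{5} = 42 i \sqrt{5}$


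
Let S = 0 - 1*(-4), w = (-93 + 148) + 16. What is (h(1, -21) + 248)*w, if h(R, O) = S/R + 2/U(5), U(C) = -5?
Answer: 89318/5 ≈ 17864.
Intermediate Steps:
w = 71 (w = 55 + 16 = 71)
S = 4 (S = 0 + 4 = 4)
h(R, O) = -⅖ + 4/R (h(R, O) = 4/R + 2/(-5) = 4/R + 2*(-⅕) = 4/R - ⅖ = -⅖ + 4/R)
(h(1, -21) + 248)*w = ((-⅖ + 4/1) + 248)*71 = ((-⅖ + 4*1) + 248)*71 = ((-⅖ + 4) + 248)*71 = (18/5 + 248)*71 = (1258/5)*71 = 89318/5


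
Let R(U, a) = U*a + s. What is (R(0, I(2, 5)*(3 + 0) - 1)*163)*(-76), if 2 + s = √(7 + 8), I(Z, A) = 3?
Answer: 24776 - 12388*√15 ≈ -23203.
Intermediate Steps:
s = -2 + √15 (s = -2 + √(7 + 8) = -2 + √15 ≈ 1.8730)
R(U, a) = -2 + √15 + U*a (R(U, a) = U*a + (-2 + √15) = -2 + √15 + U*a)
(R(0, I(2, 5)*(3 + 0) - 1)*163)*(-76) = ((-2 + √15 + 0*(3*(3 + 0) - 1))*163)*(-76) = ((-2 + √15 + 0*(3*3 - 1))*163)*(-76) = ((-2 + √15 + 0*(9 - 1))*163)*(-76) = ((-2 + √15 + 0*8)*163)*(-76) = ((-2 + √15 + 0)*163)*(-76) = ((-2 + √15)*163)*(-76) = (-326 + 163*√15)*(-76) = 24776 - 12388*√15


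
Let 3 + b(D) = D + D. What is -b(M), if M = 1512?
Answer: -3021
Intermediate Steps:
b(D) = -3 + 2*D (b(D) = -3 + (D + D) = -3 + 2*D)
-b(M) = -(-3 + 2*1512) = -(-3 + 3024) = -1*3021 = -3021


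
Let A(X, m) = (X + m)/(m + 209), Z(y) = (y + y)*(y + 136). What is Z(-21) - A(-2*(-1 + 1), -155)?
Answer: -260665/54 ≈ -4827.1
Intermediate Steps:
Z(y) = 2*y*(136 + y) (Z(y) = (2*y)*(136 + y) = 2*y*(136 + y))
A(X, m) = (X + m)/(209 + m)
Z(-21) - A(-2*(-1 + 1), -155) = 2*(-21)*(136 - 21) - (-2*(-1 + 1) - 155)/(209 - 155) = 2*(-21)*115 - (-2*0 - 155)/54 = -4830 - (0 - 155)/54 = -4830 - (-155)/54 = -4830 - 1*(-155/54) = -4830 + 155/54 = -260665/54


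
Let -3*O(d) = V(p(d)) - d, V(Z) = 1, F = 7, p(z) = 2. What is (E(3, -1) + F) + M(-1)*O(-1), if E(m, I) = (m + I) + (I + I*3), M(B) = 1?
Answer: 13/3 ≈ 4.3333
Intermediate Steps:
E(m, I) = m + 5*I (E(m, I) = (I + m) + (I + 3*I) = (I + m) + 4*I = m + 5*I)
O(d) = -1/3 + d/3 (O(d) = -(1 - d)/3 = -1/3 + d/3)
(E(3, -1) + F) + M(-1)*O(-1) = ((3 + 5*(-1)) + 7) + 1*(-1/3 + (1/3)*(-1)) = ((3 - 5) + 7) + 1*(-1/3 - 1/3) = (-2 + 7) + 1*(-2/3) = 5 - 2/3 = 13/3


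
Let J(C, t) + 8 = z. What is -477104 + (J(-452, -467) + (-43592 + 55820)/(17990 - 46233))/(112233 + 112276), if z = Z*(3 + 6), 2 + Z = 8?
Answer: -3025224709411498/6340807687 ≈ -4.7710e+5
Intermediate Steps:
Z = 6 (Z = -2 + 8 = 6)
z = 54 (z = 6*(3 + 6) = 6*9 = 54)
J(C, t) = 46 (J(C, t) = -8 + 54 = 46)
-477104 + (J(-452, -467) + (-43592 + 55820)/(17990 - 46233))/(112233 + 112276) = -477104 + (46 + (-43592 + 55820)/(17990 - 46233))/(112233 + 112276) = -477104 + (46 + 12228/(-28243))/224509 = -477104 + (46 + 12228*(-1/28243))*(1/224509) = -477104 + (46 - 12228/28243)*(1/224509) = -477104 + (1286950/28243)*(1/224509) = -477104 + 1286950/6340807687 = -3025224709411498/6340807687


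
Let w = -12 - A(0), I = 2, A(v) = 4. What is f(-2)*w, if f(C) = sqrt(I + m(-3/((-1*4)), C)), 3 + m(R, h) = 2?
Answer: -16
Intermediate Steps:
m(R, h) = -1 (m(R, h) = -3 + 2 = -1)
w = -16 (w = -12 - 1*4 = -12 - 4 = -16)
f(C) = 1 (f(C) = sqrt(2 - 1) = sqrt(1) = 1)
f(-2)*w = 1*(-16) = -16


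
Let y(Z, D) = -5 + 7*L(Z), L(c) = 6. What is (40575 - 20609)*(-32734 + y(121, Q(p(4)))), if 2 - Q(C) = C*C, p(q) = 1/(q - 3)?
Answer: -652828302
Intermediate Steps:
p(q) = 1/(-3 + q)
Q(C) = 2 - C² (Q(C) = 2 - C*C = 2 - C²)
y(Z, D) = 37 (y(Z, D) = -5 + 7*6 = -5 + 42 = 37)
(40575 - 20609)*(-32734 + y(121, Q(p(4)))) = (40575 - 20609)*(-32734 + 37) = 19966*(-32697) = -652828302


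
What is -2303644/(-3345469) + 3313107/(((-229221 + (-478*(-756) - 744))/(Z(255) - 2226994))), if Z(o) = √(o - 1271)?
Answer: -283721509003393510/5052927161 + 2208738*I*√254/43801 ≈ -5.615e+7 + 803.67*I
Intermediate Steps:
Z(o) = √(-1271 + o)
-2303644/(-3345469) + 3313107/(((-229221 + (-478*(-756) - 744))/(Z(255) - 2226994))) = -2303644/(-3345469) + 3313107/(((-229221 + (-478*(-756) - 744))/(√(-1271 + 255) - 2226994))) = -2303644*(-1/3345469) + 3313107/(((-229221 + (361368 - 744))/(√(-1016) - 2226994))) = 79436/115361 + 3313107/(((-229221 + 360624)/(2*I*√254 - 2226994))) = 79436/115361 + 3313107/((131403/(-2226994 + 2*I*√254))) = 79436/115361 + 3313107*(-2226994/131403 + 2*I*√254/131403) = 79436/115361 + (-2459423136786/43801 + 2208738*I*√254/43801) = -283721509003393510/5052927161 + 2208738*I*√254/43801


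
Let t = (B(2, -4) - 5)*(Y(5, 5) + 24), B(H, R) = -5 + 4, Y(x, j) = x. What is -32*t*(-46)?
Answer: -256128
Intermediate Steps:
B(H, R) = -1
t = -174 (t = (-1 - 5)*(5 + 24) = -6*29 = -174)
-32*t*(-46) = -32*(-174)*(-46) = 5568*(-46) = -256128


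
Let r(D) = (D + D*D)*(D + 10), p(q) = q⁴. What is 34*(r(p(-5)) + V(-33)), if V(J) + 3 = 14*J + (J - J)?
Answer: 8447071690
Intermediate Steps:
V(J) = -3 + 14*J (V(J) = -3 + (14*J + (J - J)) = -3 + (14*J + 0) = -3 + 14*J)
r(D) = (10 + D)*(D + D²) (r(D) = (D + D²)*(10 + D) = (10 + D)*(D + D²))
34*(r(p(-5)) + V(-33)) = 34*((-5)⁴*(10 + ((-5)⁴)² + 11*(-5)⁴) + (-3 + 14*(-33))) = 34*(625*(10 + 625² + 11*625) + (-3 - 462)) = 34*(625*(10 + 390625 + 6875) - 465) = 34*(625*397510 - 465) = 34*(248443750 - 465) = 34*248443285 = 8447071690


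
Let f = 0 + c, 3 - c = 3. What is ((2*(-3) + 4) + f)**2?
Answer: 4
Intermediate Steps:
c = 0 (c = 3 - 1*3 = 3 - 3 = 0)
f = 0 (f = 0 + 0 = 0)
((2*(-3) + 4) + f)**2 = ((2*(-3) + 4) + 0)**2 = ((-6 + 4) + 0)**2 = (-2 + 0)**2 = (-2)**2 = 4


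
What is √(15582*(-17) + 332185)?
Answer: √67291 ≈ 259.41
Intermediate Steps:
√(15582*(-17) + 332185) = √(-264894 + 332185) = √67291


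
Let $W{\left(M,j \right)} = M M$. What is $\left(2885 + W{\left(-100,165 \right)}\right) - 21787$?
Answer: $-8902$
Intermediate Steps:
$W{\left(M,j \right)} = M^{2}$
$\left(2885 + W{\left(-100,165 \right)}\right) - 21787 = \left(2885 + \left(-100\right)^{2}\right) - 21787 = \left(2885 + 10000\right) - 21787 = 12885 - 21787 = -8902$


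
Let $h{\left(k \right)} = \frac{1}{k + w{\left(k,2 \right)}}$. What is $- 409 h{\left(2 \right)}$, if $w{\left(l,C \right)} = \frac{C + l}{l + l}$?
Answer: $- \frac{409}{3} \approx -136.33$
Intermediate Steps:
$w{\left(l,C \right)} = \frac{C + l}{2 l}$
$h{\left(k \right)} = \frac{1}{k + \frac{2 + k}{2 k}}$
$- 409 h{\left(2 \right)} = - 409 \cdot 2 \cdot 2 \frac{1}{2 + 2 + 2 \cdot 2^{2}} = - 409 \cdot 2 \cdot 2 \frac{1}{2 + 2 + 2 \cdot 4} = - 409 \cdot 2 \cdot 2 \frac{1}{2 + 2 + 8} = - 409 \cdot 2 \cdot 2 \cdot \frac{1}{12} = \left(-409\right) \frac{1}{3} = - \frac{409}{3}$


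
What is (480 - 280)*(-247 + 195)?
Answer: -10400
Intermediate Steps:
(480 - 280)*(-247 + 195) = 200*(-52) = -10400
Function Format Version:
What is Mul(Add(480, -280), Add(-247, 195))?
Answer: -10400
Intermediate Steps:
Mul(Add(480, -280), Add(-247, 195)) = Mul(200, -52) = -10400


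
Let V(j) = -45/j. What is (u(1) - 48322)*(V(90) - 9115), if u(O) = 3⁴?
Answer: 879481671/2 ≈ 4.3974e+8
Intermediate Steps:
u(O) = 81
(u(1) - 48322)*(V(90) - 9115) = (81 - 48322)*(-45/90 - 9115) = -48241*(-45*1/90 - 9115) = -48241*(-½ - 9115) = -48241*(-18231/2) = 879481671/2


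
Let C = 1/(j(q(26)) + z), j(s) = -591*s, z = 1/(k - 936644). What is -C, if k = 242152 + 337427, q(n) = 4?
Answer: 357065/844101661 ≈ 0.00042301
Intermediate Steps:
k = 579579
z = -1/357065 (z = 1/(579579 - 936644) = 1/(-357065) = -1/357065 ≈ -2.8006e-6)
C = -357065/844101661 (C = 1/(-591*4 - 1/357065) = 1/(-2364 - 1/357065) = 1/(-844101661/357065) = -357065/844101661 ≈ -0.00042301)
-C = -1*(-357065/844101661) = 357065/844101661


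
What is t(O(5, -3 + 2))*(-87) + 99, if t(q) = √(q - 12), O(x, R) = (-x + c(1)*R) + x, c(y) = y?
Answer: 99 - 87*I*√13 ≈ 99.0 - 313.68*I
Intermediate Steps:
O(x, R) = R (O(x, R) = (-x + 1*R) + x = (-x + R) + x = (R - x) + x = R)
t(q) = √(-12 + q)
t(O(5, -3 + 2))*(-87) + 99 = √(-12 + (-3 + 2))*(-87) + 99 = √(-12 - 1)*(-87) + 99 = √(-13)*(-87) + 99 = (I*√13)*(-87) + 99 = -87*I*√13 + 99 = 99 - 87*I*√13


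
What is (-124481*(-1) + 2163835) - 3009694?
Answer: -721378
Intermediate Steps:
(-124481*(-1) + 2163835) - 3009694 = (124481 + 2163835) - 3009694 = 2288316 - 3009694 = -721378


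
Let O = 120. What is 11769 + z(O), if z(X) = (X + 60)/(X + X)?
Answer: 47079/4 ≈ 11770.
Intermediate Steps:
z(X) = (60 + X)/(2*X) (z(X) = (60 + X)/((2*X)) = (60 + X)*(1/(2*X)) = (60 + X)/(2*X))
11769 + z(O) = 11769 + (1/2)*(60 + 120)/120 = 11769 + (1/2)*(1/120)*180 = 11769 + 3/4 = 47079/4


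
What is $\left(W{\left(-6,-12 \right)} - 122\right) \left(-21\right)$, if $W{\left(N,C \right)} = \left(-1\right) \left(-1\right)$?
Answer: $2541$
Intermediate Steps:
$W{\left(N,C \right)} = 1$
$\left(W{\left(-6,-12 \right)} - 122\right) \left(-21\right) = \left(1 - 122\right) \left(-21\right) = \left(-121\right) \left(-21\right) = 2541$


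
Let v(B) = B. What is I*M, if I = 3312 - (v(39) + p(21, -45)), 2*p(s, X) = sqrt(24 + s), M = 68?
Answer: 222564 - 102*sqrt(5) ≈ 2.2234e+5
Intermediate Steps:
p(s, X) = sqrt(24 + s)/2
I = 3273 - 3*sqrt(5)/2 (I = 3312 - (39 + sqrt(24 + 21)/2) = 3312 - (39 + sqrt(45)/2) = 3312 - (39 + (3*sqrt(5))/2) = 3312 - (39 + 3*sqrt(5)/2) = 3312 + (-39 - 3*sqrt(5)/2) = 3273 - 3*sqrt(5)/2 ≈ 3269.6)
I*M = (3273 - 3*sqrt(5)/2)*68 = 222564 - 102*sqrt(5)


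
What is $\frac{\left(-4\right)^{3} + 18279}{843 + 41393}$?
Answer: $\frac{18215}{42236} \approx 0.43127$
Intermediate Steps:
$\frac{\left(-4\right)^{3} + 18279}{843 + 41393} = \frac{-64 + 18279}{42236} = 18215 \cdot \frac{1}{42236} = \frac{18215}{42236}$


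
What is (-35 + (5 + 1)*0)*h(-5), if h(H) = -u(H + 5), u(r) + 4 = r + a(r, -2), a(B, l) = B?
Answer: -140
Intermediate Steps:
u(r) = -4 + 2*r (u(r) = -4 + (r + r) = -4 + 2*r)
h(H) = -6 - 2*H (h(H) = -(-4 + 2*(H + 5)) = -(-4 + 2*(5 + H)) = -(-4 + (10 + 2*H)) = -(6 + 2*H) = -6 - 2*H)
(-35 + (5 + 1)*0)*h(-5) = (-35 + (5 + 1)*0)*(-6 - 2*(-5)) = (-35 + 6*0)*(-6 + 10) = (-35 + 0)*4 = -35*4 = -140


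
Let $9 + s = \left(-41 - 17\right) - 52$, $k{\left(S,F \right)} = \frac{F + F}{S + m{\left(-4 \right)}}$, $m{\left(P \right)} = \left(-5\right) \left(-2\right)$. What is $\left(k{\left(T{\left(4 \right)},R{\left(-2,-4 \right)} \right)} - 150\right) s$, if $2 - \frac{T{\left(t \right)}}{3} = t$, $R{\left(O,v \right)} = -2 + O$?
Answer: $18088$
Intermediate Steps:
$m{\left(P \right)} = 10$
$T{\left(t \right)} = 6 - 3 t$
$k{\left(S,F \right)} = \frac{2 F}{10 + S}$ ($k{\left(S,F \right)} = \frac{F + F}{S + 10} = \frac{2 F}{10 + S}$)
$s = -119$ ($s = -9 - 110 = -119$)
$\left(k{\left(T{\left(4 \right)},R{\left(-2,-4 \right)} \right)} - 150\right) s = \left(\frac{2 \left(-2 - 2\right)}{10 + \left(6 - 12\right)} - 150\right) \left(-119\right) = \left(2 \left(-4\right) \frac{1}{10 + \left(6 - 12\right)} - 150\right) \left(-119\right) = \left(2 \left(-4\right) \frac{1}{10 - 6} - 150\right) \left(-119\right) = \left(2 \left(-4\right) \frac{1}{4} - 150\right) \left(-119\right) = \left(-2 - 150\right) \left(-119\right) = \left(-152\right) \left(-119\right) = 18088$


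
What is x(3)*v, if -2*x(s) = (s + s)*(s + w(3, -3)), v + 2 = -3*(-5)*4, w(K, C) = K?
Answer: -1044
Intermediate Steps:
v = 58 (v = -2 - 3*(-5)*4 = -2 + 15*4 = -2 + 60 = 58)
x(s) = -s*(3 + s) (x(s) = -(s + s)*(s + 3)/2 = -2*s*(3 + s)/2 = -s*(3 + s))
x(3)*v = -1*3*(3 + 3)*58 = -1*3*6*58 = -18*58 = -1044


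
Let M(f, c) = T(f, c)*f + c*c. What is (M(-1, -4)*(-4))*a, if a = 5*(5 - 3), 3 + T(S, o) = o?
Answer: -920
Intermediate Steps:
T(S, o) = -3 + o
M(f, c) = c² + f*(-3 + c) (M(f, c) = (-3 + c)*f + c*c = f*(-3 + c) + c² = c² + f*(-3 + c))
a = 10 (a = 5*2 = 10)
(M(-1, -4)*(-4))*a = (((-4)² - (-3 - 4))*(-4))*10 = ((16 - 1*(-7))*(-4))*10 = ((16 + 7)*(-4))*10 = (23*(-4))*10 = -92*10 = -920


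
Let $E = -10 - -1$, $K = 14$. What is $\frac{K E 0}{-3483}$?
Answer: $0$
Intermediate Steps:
$E = -9$ ($E = -10 + 1 = -9$)
$\frac{K E 0}{-3483} = \frac{14 \left(-9\right) 0}{-3483} = \left(-126\right) 0 \left(- \frac{1}{3483}\right) = 0 \left(- \frac{1}{3483}\right) = 0$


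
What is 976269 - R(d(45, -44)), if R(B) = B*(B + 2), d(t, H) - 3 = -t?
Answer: 974589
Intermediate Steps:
d(t, H) = 3 - t
R(B) = B*(2 + B)
976269 - R(d(45, -44)) = 976269 - (3 - 1*45)*(2 + (3 - 1*45)) = 976269 - (3 - 45)*(2 + (3 - 45)) = 976269 - (-42)*(2 - 42) = 976269 - (-42)*(-40) = 976269 - 1*1680 = 976269 - 1680 = 974589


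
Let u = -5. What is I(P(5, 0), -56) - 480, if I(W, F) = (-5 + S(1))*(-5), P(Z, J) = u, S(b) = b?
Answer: -460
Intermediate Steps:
P(Z, J) = -5
I(W, F) = 20 (I(W, F) = (-5 + 1)*(-5) = -4*(-5) = 20)
I(P(5, 0), -56) - 480 = 20 - 480 = -460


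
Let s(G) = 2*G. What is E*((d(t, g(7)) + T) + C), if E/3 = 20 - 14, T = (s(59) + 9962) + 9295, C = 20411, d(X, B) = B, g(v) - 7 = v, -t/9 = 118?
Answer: 716400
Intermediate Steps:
t = -1062 (t = -9*118 = -1062)
g(v) = 7 + v
T = 19375 (T = (2*59 + 9962) + 9295 = (118 + 9962) + 9295 = 10080 + 9295 = 19375)
E = 18 (E = 3*(20 - 14) = 3*6 = 18)
E*((d(t, g(7)) + T) + C) = 18*(((7 + 7) + 19375) + 20411) = 18*((14 + 19375) + 20411) = 18*(19389 + 20411) = 18*39800 = 716400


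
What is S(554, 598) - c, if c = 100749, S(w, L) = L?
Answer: -100151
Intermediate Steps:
S(554, 598) - c = 598 - 1*100749 = 598 - 100749 = -100151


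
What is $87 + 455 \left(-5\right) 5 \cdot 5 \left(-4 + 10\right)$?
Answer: $-341163$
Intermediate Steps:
$87 + 455 \left(-5\right) 5 \cdot 5 \left(-4 + 10\right) = 87 + 455 \left(-25\right) 5 \cdot 6 = 87 + 455 \left(\left(-125\right) 6\right) = 87 + 455 \left(-750\right) = 87 - 341250 = -341163$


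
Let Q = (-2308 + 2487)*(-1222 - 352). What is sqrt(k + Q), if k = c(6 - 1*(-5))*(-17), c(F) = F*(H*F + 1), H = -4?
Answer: I*sqrt(273705) ≈ 523.17*I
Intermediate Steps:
Q = -281746 (Q = 179*(-1574) = -281746)
c(F) = F*(1 - 4*F) (c(F) = F*(-4*F + 1) = F*(1 - 4*F))
k = 8041 (k = ((6 - 1*(-5))*(1 - 4*(6 - 1*(-5))))*(-17) = ((6 + 5)*(1 - 4*(6 + 5)))*(-17) = (11*(1 - 4*11))*(-17) = (11*(1 - 44))*(-17) = (11*(-43))*(-17) = -473*(-17) = 8041)
sqrt(k + Q) = sqrt(8041 - 281746) = sqrt(-273705) = I*sqrt(273705)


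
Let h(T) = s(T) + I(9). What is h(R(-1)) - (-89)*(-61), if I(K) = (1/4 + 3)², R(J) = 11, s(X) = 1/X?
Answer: -953629/176 ≈ -5418.3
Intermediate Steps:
I(K) = 169/16 (I(K) = (1*(¼) + 3)² = (¼ + 3)² = (13/4)² = 169/16)
h(T) = 169/16 + 1/T (h(T) = 1/T + 169/16 = 169/16 + 1/T)
h(R(-1)) - (-89)*(-61) = (169/16 + 1/11) - (-89)*(-61) = (169/16 + 1/11) - 1*5429 = 1875/176 - 5429 = -953629/176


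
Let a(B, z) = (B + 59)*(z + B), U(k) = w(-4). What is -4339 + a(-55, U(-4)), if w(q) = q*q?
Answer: -4495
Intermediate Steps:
w(q) = q²
U(k) = 16 (U(k) = (-4)² = 16)
a(B, z) = (59 + B)*(B + z)
-4339 + a(-55, U(-4)) = -4339 + ((-55)² + 59*(-55) + 59*16 - 55*16) = -4339 + (3025 - 3245 + 944 - 880) = -4339 - 156 = -4495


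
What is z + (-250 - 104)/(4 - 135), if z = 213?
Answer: 28257/131 ≈ 215.70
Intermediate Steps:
z + (-250 - 104)/(4 - 135) = 213 + (-250 - 104)/(4 - 135) = 213 - 354/(-131) = 213 - 354*(-1/131) = 213 + 354/131 = 28257/131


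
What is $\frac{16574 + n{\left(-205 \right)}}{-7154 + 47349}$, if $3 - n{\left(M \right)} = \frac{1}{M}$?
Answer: $\frac{3398286}{8239975} \approx 0.41241$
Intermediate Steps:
$n{\left(M \right)} = 3 - \frac{1}{M}$
$\frac{16574 + n{\left(-205 \right)}}{-7154 + 47349} = \frac{16574 + \left(3 - \frac{1}{-205}\right)}{-7154 + 47349} = \frac{16574 + \left(3 - - \frac{1}{205}\right)}{40195} = \left(16574 + \left(3 + \frac{1}{205}\right)\right) \frac{1}{40195} = \left(16574 + \frac{616}{205}\right) \frac{1}{40195} = \frac{3398286}{205} \cdot \frac{1}{40195} = \frac{3398286}{8239975}$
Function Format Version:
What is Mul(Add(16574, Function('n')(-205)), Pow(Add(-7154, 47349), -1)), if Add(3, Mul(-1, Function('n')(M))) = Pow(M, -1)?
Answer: Rational(3398286, 8239975) ≈ 0.41241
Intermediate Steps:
Function('n')(M) = Add(3, Mul(-1, Pow(M, -1)))
Mul(Add(16574, Function('n')(-205)), Pow(Add(-7154, 47349), -1)) = Mul(Add(16574, Add(3, Mul(-1, Pow(-205, -1)))), Pow(Add(-7154, 47349), -1)) = Mul(Add(16574, Add(3, Mul(-1, Rational(-1, 205)))), Pow(40195, -1)) = Mul(Add(16574, Add(3, Rational(1, 205))), Rational(1, 40195)) = Mul(Add(16574, Rational(616, 205)), Rational(1, 40195)) = Mul(Rational(3398286, 205), Rational(1, 40195)) = Rational(3398286, 8239975)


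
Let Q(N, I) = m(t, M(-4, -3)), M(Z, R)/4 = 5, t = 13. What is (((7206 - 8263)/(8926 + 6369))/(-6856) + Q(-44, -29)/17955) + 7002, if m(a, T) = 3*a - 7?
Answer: 3964936786127/566257608 ≈ 7002.0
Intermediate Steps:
M(Z, R) = 20 (M(Z, R) = 4*5 = 20)
m(a, T) = -7 + 3*a
Q(N, I) = 32 (Q(N, I) = -7 + 3*13 = -7 + 39 = 32)
(((7206 - 8263)/(8926 + 6369))/(-6856) + Q(-44, -29)/17955) + 7002 = (((7206 - 8263)/(8926 + 6369))/(-6856) + 32/17955) + 7002 = (-1057/15295*(-1/6856) + 32*(1/17955)) + 7002 = (-1057*1/15295*(-1/6856) + 32/17955) + 7002 = (-151/2185*(-1/6856) + 32/17955) + 7002 = (151/14980360 + 32/17955) + 7002 = 1014911/566257608 + 7002 = 3964936786127/566257608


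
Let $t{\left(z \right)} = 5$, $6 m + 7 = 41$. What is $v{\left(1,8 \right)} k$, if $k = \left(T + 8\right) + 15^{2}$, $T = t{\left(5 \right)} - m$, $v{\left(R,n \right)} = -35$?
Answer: $- \frac{24395}{3} \approx -8131.7$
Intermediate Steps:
$m = \frac{17}{3}$ ($m = - \frac{7}{6} + \frac{1}{6} \cdot 41 = - \frac{7}{6} + \frac{41}{6} = \frac{17}{3} \approx 5.6667$)
$T = - \frac{2}{3}$ ($T = 5 - \frac{17}{3} = - \frac{2}{3} \approx -0.66667$)
$k = \frac{697}{3}$ ($k = \left(- \frac{2}{3} + 8\right) + 15^{2} = \frac{22}{3} + 225 = \frac{697}{3} \approx 232.33$)
$v{\left(1,8 \right)} k = \left(-35\right) \frac{697}{3} = - \frac{24395}{3}$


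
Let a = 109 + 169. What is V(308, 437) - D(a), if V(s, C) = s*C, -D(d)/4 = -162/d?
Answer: 18708520/139 ≈ 1.3459e+5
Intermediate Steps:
a = 278
D(d) = 648/d (D(d) = -(-648)/d = 648/d)
V(s, C) = C*s
V(308, 437) - D(a) = 437*308 - 648/278 = 134596 - 648/278 = 134596 - 1*324/139 = 134596 - 324/139 = 18708520/139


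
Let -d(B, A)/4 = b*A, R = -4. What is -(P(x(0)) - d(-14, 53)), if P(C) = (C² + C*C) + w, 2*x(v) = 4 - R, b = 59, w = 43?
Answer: -12583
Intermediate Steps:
x(v) = 4 (x(v) = (4 - 1*(-4))/2 = (4 + 4)/2 = (½)*8 = 4)
d(B, A) = -236*A
P(C) = 43 + 2*C² (P(C) = (C² + C*C) + 43 = (C² + C²) + 43 = 2*C² + 43 = 43 + 2*C²)
-(P(x(0)) - d(-14, 53)) = -((43 + 2*4²) - (-236)*53) = -((43 + 2*16) - 1*(-12508)) = -((43 + 32) + 12508) = -(75 + 12508) = -1*12583 = -12583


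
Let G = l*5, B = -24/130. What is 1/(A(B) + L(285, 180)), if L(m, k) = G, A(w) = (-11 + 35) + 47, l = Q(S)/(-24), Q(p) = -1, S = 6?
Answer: 24/1709 ≈ 0.014043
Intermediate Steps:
B = -12/65 (B = -24*1/130 = -12/65 ≈ -0.18462)
l = 1/24 (l = -1/(-24) = -1*(-1/24) = 1/24 ≈ 0.041667)
A(w) = 71 (A(w) = 24 + 47 = 71)
G = 5/24 (G = (1/24)*5 = 5/24 ≈ 0.20833)
L(m, k) = 5/24
1/(A(B) + L(285, 180)) = 1/(71 + 5/24) = 1/(1709/24) = 24/1709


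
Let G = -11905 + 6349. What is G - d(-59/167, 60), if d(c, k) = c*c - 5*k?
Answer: -146588065/27889 ≈ -5256.1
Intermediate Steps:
G = -5556
d(c, k) = c**2 - 5*k
G - d(-59/167, 60) = -5556 - ((-59/167)**2 - 5*60) = -5556 - ((-59*1/167)**2 - 300) = -5556 - ((-59/167)**2 - 300) = -5556 - (3481/27889 - 300) = -5556 - 1*(-8363219/27889) = -5556 + 8363219/27889 = -146588065/27889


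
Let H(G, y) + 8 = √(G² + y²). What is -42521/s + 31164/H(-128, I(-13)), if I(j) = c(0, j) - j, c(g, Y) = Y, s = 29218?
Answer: 18863484/73045 ≈ 258.24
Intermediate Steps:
I(j) = 0 (I(j) = j - j = 0)
H(G, y) = -8 + √(G² + y²)
-42521/s + 31164/H(-128, I(-13)) = -42521/29218 + 31164/(-8 + √((-128)² + 0²)) = -42521*1/29218 + 31164/(-8 + √(16384 + 0)) = -42521/29218 + 31164/(-8 + √16384) = -42521/29218 + 31164/(-8 + 128) = -42521/29218 + 31164/120 = -42521/29218 + 31164*(1/120) = -42521/29218 + 2597/10 = 18863484/73045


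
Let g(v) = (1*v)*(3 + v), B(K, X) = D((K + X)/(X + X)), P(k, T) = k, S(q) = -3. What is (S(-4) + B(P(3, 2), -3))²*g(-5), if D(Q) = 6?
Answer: 90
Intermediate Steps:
B(K, X) = 6
g(v) = v*(3 + v)
(S(-4) + B(P(3, 2), -3))²*g(-5) = (-3 + 6)²*(-5*(3 - 5)) = 3²*(-5*(-2)) = 9*10 = 90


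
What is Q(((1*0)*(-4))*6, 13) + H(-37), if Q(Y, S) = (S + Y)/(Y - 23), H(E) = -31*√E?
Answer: -13/23 - 31*I*√37 ≈ -0.56522 - 188.57*I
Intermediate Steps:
Q(Y, S) = (S + Y)/(-23 + Y)
Q(((1*0)*(-4))*6, 13) + H(-37) = (13 + ((1*0)*(-4))*6)/(-23 + ((1*0)*(-4))*6) - 31*I*√37 = (13 + (0*(-4))*6)/(-23 + (0*(-4))*6) - 31*I*√37 = (13 + 0*6)/(-23 + 0*6) - 31*I*√37 = (13 + 0)/(-23 + 0) - 31*I*√37 = 13/(-23) - 31*I*√37 = -1/23*13 - 31*I*√37 = -13/23 - 31*I*√37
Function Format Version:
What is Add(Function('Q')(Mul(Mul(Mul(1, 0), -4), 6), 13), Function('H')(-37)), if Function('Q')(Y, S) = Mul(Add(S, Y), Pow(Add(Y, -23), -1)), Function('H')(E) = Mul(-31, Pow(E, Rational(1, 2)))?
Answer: Add(Rational(-13, 23), Mul(-31, I, Pow(37, Rational(1, 2)))) ≈ Add(-0.56522, Mul(-188.57, I))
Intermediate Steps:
Function('Q')(Y, S) = Mul(Pow(Add(-23, Y), -1), Add(S, Y)) (Function('Q')(Y, S) = Mul(Add(S, Y), Pow(Add(-23, Y), -1)) = Mul(Pow(Add(-23, Y), -1), Add(S, Y)))
Add(Function('Q')(Mul(Mul(Mul(1, 0), -4), 6), 13), Function('H')(-37)) = Add(Mul(Pow(Add(-23, Mul(Mul(Mul(1, 0), -4), 6)), -1), Add(13, Mul(Mul(Mul(1, 0), -4), 6))), Mul(-31, Pow(-37, Rational(1, 2)))) = Add(Mul(Pow(Add(-23, Mul(Mul(0, -4), 6)), -1), Add(13, Mul(Mul(0, -4), 6))), Mul(-31, Mul(I, Pow(37, Rational(1, 2))))) = Add(Mul(Pow(Add(-23, Mul(0, 6)), -1), Add(13, Mul(0, 6))), Mul(-31, I, Pow(37, Rational(1, 2)))) = Add(Mul(Pow(Add(-23, 0), -1), Add(13, 0)), Mul(-31, I, Pow(37, Rational(1, 2)))) = Add(Mul(Pow(-23, -1), 13), Mul(-31, I, Pow(37, Rational(1, 2)))) = Add(Mul(Rational(-1, 23), 13), Mul(-31, I, Pow(37, Rational(1, 2)))) = Add(Rational(-13, 23), Mul(-31, I, Pow(37, Rational(1, 2))))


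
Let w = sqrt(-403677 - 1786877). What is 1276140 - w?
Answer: 1276140 - I*sqrt(2190554) ≈ 1.2761e+6 - 1480.1*I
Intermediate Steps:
w = I*sqrt(2190554) (w = sqrt(-2190554) = I*sqrt(2190554) ≈ 1480.1*I)
1276140 - w = 1276140 - I*sqrt(2190554)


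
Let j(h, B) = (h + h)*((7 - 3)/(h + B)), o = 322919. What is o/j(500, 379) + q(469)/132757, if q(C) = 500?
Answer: 37682519003357/531028000 ≈ 70962.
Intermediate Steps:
j(h, B) = 8*h/(B + h) (j(h, B) = (2*h)*(4/(B + h)) = 8*h/(B + h))
o/j(500, 379) + q(469)/132757 = 322919/((8*500/(379 + 500))) + 500/132757 = 322919/((8*500/879)) + 500*(1/132757) = 322919/((8*500*(1/879))) + 500/132757 = 322919/(4000/879) + 500/132757 = 322919*(879/4000) + 500/132757 = 283845801/4000 + 500/132757 = 37682519003357/531028000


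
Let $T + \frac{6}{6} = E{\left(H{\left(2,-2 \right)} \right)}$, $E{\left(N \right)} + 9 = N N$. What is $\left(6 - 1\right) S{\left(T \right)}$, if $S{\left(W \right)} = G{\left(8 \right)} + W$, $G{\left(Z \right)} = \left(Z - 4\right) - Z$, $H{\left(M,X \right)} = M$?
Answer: $-50$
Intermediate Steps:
$G{\left(Z \right)} = -4$ ($G{\left(Z \right)} = \left(Z - 4\right) - Z = \left(-4 + Z\right) - Z = -4$)
$E{\left(N \right)} = -9 + N^{2}$ ($E{\left(N \right)} = -9 + N N = -9 + N^{2}$)
$T = -6$ ($T = -1 - \left(9 - 2^{2}\right) = -1 + \left(-9 + 4\right) = -1 - 5 = -6$)
$S{\left(W \right)} = -4 + W$
$\left(6 - 1\right) S{\left(T \right)} = \left(6 - 1\right) \left(-4 - 6\right) = 5 \left(-10\right) = -50$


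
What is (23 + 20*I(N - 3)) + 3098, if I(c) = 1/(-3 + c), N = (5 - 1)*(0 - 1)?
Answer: 3119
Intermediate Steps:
N = -4 (N = 4*(-1) = -4)
(23 + 20*I(N - 3)) + 3098 = (23 + 20/(-3 + (-4 - 3))) + 3098 = (23 + 20/(-3 - 7)) + 3098 = (23 + 20/(-10)) + 3098 = (23 + 20*(-⅒)) + 3098 = (23 - 2) + 3098 = 21 + 3098 = 3119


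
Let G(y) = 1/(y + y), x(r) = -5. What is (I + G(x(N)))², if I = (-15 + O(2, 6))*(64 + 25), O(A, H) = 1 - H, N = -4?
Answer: 316875601/100 ≈ 3.1688e+6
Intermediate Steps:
G(y) = 1/(2*y)
I = -1780 (I = (-15 + (1 - 1*6))*(64 + 25) = (-15 + (1 - 6))*89 = (-15 - 5)*89 = -20*89 = -1780)
(I + G(x(N)))² = (-1780 + (½)/(-5))² = (-1780 + (½)*(-⅕))² = (-1780 - ⅒)² = (-17801/10)² = 316875601/100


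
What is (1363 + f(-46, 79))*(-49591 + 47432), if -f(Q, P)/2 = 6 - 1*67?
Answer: -3206115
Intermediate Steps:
f(Q, P) = 122 (f(Q, P) = -2*(6 - 1*67) = -2*(6 - 67) = -2*(-61) = 122)
(1363 + f(-46, 79))*(-49591 + 47432) = (1363 + 122)*(-49591 + 47432) = 1485*(-2159) = -3206115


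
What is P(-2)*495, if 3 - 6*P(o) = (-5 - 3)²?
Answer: -10065/2 ≈ -5032.5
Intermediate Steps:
P(o) = -61/6 (P(o) = ½ - (-5 - 3)²/6 = ½ - ⅙*(-8)² = ½ - ⅙*64 = ½ - 32/3 = -61/6)
P(-2)*495 = -61/6*495 = -10065/2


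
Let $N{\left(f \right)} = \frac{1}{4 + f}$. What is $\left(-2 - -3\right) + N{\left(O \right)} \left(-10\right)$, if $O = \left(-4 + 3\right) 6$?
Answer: $6$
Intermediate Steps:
$O = -6$ ($O = \left(-1\right) 6 = -6$)
$\left(-2 - -3\right) + N{\left(O \right)} \left(-10\right) = \left(-2 - -3\right) + \frac{1}{4 - 6} \left(-10\right) = \left(-2 + 3\right) + \frac{1}{-2} \left(-10\right) = 1 - -5 = 1 + 5 = 6$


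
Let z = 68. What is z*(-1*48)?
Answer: -3264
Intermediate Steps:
z*(-1*48) = 68*(-1*48) = 68*(-48) = -3264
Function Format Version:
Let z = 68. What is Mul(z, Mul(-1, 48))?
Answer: -3264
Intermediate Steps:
Mul(z, Mul(-1, 48)) = Mul(68, Mul(-1, 48)) = Mul(68, -48) = -3264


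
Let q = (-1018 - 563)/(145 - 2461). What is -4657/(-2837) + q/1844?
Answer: 6631051275/4038662416 ≈ 1.6419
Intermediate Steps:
q = 527/772 (q = -1581/(-2316) = -1581*(-1/2316) = 527/772 ≈ 0.68264)
-4657/(-2837) + q/1844 = -4657/(-2837) + (527/772)/1844 = -4657*(-1/2837) + (527/772)*(1/1844) = 4657/2837 + 527/1423568 = 6631051275/4038662416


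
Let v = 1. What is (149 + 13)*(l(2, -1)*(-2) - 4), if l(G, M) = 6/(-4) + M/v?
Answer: 162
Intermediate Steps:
l(G, M) = -3/2 + M (l(G, M) = 6/(-4) + M/1 = 6*(-¼) + M*1 = -3/2 + M)
(149 + 13)*(l(2, -1)*(-2) - 4) = (149 + 13)*((-3/2 - 1)*(-2) - 4) = 162*(-5/2*(-2) - 4) = 162*(5 - 4) = 162*1 = 162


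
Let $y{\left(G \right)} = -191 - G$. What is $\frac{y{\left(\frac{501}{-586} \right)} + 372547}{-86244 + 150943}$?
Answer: $\frac{218201117}{37913614} \approx 5.7552$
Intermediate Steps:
$\frac{y{\left(\frac{501}{-586} \right)} + 372547}{-86244 + 150943} = \frac{\left(-191 - \frac{501}{-586}\right) + 372547}{-86244 + 150943} = \frac{\left(-191 - 501 \left(- \frac{1}{586}\right)\right) + 372547}{64699} = \left(\left(-191 - - \frac{501}{586}\right) + 372547\right) \frac{1}{64699} = \left(\left(-191 + \frac{501}{586}\right) + 372547\right) \frac{1}{64699} = \left(- \frac{111425}{586} + 372547\right) \frac{1}{64699} = \frac{218201117}{586} \cdot \frac{1}{64699} = \frac{218201117}{37913614}$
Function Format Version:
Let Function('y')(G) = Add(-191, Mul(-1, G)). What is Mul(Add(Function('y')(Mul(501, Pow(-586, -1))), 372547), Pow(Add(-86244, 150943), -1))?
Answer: Rational(218201117, 37913614) ≈ 5.7552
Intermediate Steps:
Mul(Add(Function('y')(Mul(501, Pow(-586, -1))), 372547), Pow(Add(-86244, 150943), -1)) = Mul(Add(Add(-191, Mul(-1, Mul(501, Pow(-586, -1)))), 372547), Pow(Add(-86244, 150943), -1)) = Mul(Add(Add(-191, Mul(-1, Mul(501, Rational(-1, 586)))), 372547), Pow(64699, -1)) = Mul(Add(Add(-191, Mul(-1, Rational(-501, 586))), 372547), Rational(1, 64699)) = Mul(Add(Add(-191, Rational(501, 586)), 372547), Rational(1, 64699)) = Mul(Add(Rational(-111425, 586), 372547), Rational(1, 64699)) = Mul(Rational(218201117, 586), Rational(1, 64699)) = Rational(218201117, 37913614)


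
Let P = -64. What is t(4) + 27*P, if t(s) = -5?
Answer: -1733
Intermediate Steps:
t(4) + 27*P = -5 + 27*(-64) = -5 - 1728 = -1733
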